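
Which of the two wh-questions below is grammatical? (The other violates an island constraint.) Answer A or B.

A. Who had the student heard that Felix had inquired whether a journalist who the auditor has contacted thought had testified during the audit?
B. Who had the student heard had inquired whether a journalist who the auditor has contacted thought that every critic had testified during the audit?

In A, the wh-phrase is extracted from inside a wh-island (introduced by "whether"), which blocks movement.
In B, the extraction path crosses only that-complement boundaries, which are transparent.
So B is grammatical.

B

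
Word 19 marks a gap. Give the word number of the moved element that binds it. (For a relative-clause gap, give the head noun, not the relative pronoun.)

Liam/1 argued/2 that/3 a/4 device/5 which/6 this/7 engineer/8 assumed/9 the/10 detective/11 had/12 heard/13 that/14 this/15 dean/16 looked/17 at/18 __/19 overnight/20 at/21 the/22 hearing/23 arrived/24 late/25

The gap at 19 is the prepositional object of "looked", inside a relative clause.
The relative pronoun is "which" (word 6); it is bound by the head noun immediately before it.
Its filler is the head noun "device", at word 5.

5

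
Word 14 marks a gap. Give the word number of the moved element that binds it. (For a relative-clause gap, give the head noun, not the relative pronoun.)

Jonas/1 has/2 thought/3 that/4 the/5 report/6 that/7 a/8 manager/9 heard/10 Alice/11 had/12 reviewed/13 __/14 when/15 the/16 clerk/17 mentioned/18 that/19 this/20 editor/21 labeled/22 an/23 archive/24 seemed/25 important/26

The gap at 14 is the object of "reviewed", inside a relative clause.
The relative pronoun is "that" (word 7); it is bound by the head noun immediately before it.
Its filler is the head noun "report", at word 6.

6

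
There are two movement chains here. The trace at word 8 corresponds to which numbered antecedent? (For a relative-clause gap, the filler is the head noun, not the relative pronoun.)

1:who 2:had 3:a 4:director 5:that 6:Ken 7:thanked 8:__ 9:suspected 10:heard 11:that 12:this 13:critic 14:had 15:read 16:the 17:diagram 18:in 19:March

4

The marked gap is inside the relative clause, the direct object of "thanked".
Its filler is the head noun "director" (via "that"), at word 4.
(The other dependency links word 1 to a gap after word 9.)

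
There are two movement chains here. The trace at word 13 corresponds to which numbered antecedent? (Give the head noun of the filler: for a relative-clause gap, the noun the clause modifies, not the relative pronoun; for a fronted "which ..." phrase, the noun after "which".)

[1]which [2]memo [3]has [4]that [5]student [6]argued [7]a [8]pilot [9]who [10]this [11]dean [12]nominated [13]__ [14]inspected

The marked gap is inside the relative clause, the direct object of "nominated".
Its filler is the head noun "pilot" (via "who"), at word 8.
(The other dependency links word 2 to a gap after word 14.)

8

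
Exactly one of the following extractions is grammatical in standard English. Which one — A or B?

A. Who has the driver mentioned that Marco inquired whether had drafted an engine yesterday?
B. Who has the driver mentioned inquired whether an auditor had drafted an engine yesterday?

In A, the wh-phrase is extracted from inside a wh-island (introduced by "whether"), which blocks movement.
In B, the extraction path crosses only that-complement boundaries, which are transparent.
So B is grammatical.

B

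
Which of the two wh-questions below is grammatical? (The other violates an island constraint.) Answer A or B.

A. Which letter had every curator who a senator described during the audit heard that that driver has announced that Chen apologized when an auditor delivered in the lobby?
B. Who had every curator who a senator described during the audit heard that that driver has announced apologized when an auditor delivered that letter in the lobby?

In A, the wh-phrase is extracted from inside an adjunct island (introduced by "when"), which blocks movement.
In B, the extraction path crosses only that-complement boundaries, which are transparent.
So B is grammatical.

B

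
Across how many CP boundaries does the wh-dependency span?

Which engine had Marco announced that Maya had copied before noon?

"which engine" is extracted from the object of "copied".
Boundaries crossed, outermost first: [that] — 1 in total.

1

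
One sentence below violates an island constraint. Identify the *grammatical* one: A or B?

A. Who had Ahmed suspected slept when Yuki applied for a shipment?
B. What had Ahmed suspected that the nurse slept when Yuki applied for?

In B, the wh-phrase is extracted from inside an adjunct island (introduced by "when"), which blocks movement.
In A, the extraction path crosses only that-complement boundaries, which are transparent.
So A is grammatical.

A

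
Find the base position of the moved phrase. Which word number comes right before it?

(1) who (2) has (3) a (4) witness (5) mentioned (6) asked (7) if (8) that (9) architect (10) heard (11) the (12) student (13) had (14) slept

5

The displaced element is "who" (word 1).
It is linked across 1 clause boundary (Ø).
It functions as the subject of "asked", so the gap sits immediately after word 5 ("mentioned").
Base order: A witness has mentioned who asked if that architect heard the student had slept.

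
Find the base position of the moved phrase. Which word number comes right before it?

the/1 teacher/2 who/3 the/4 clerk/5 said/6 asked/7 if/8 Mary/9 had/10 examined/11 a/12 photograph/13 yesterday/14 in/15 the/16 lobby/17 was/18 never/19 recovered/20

The displaced element is "the teacher" (word 2).
It is linked across 1 clause boundary (Ø).
It functions as the subject of "asked", so the gap sits immediately after word 6 ("said").
Base order: The clerk said that the teacher asked if Mary had examined a photograph yesterday in the lobby.

6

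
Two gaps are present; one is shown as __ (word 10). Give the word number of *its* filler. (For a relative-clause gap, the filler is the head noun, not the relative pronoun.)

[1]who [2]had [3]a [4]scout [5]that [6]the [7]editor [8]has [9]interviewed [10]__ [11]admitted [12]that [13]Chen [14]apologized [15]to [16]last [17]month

The marked gap is inside the relative clause, the direct object of "interviewed".
Its filler is the head noun "scout" (via "that"), at word 4.
(The other dependency links word 1 to a gap after word 15.)

4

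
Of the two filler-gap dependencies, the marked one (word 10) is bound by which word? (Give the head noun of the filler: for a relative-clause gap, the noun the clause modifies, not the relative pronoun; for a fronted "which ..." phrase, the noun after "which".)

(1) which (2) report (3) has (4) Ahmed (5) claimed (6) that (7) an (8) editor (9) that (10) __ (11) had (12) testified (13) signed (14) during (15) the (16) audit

8

The marked gap is inside the relative clause, the subject of "testified".
Its filler is the head noun "editor" (via "that"), at word 8.
(The other dependency links word 2 to a gap after word 13.)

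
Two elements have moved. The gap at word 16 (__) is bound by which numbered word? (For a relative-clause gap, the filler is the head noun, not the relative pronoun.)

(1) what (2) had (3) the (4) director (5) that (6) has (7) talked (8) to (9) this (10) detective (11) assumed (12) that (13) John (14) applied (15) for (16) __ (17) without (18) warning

The marked gap is the object of the preposition "for" of "applied".
Its filler is the fronted wh-phrase "what", at word 1.
(The other dependency links word 4 to a gap after word 5.)

1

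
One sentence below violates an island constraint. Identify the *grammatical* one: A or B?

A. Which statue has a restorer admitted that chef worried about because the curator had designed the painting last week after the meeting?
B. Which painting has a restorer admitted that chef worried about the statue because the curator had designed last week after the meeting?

A

In B, the wh-phrase is extracted from inside an adjunct island (introduced by "because"), which blocks movement.
In A, the extraction path crosses only that-complement boundaries, which are transparent.
So A is grammatical.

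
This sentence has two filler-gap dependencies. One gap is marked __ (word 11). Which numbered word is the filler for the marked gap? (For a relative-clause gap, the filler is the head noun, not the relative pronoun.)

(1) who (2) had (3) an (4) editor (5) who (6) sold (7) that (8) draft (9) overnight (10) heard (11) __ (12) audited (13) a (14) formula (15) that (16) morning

The marked gap is the subject of "audited".
Its filler is the fronted wh-phrase "who", at word 1.
(The other dependency links word 4 to a gap after word 5.)

1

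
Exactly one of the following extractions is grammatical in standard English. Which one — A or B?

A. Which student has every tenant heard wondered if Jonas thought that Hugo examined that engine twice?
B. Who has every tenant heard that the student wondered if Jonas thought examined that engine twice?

In B, the wh-phrase is extracted from inside a wh-island (introduced by "if"), which blocks movement.
In A, the extraction path crosses only that-complement boundaries, which are transparent.
So A is grammatical.

A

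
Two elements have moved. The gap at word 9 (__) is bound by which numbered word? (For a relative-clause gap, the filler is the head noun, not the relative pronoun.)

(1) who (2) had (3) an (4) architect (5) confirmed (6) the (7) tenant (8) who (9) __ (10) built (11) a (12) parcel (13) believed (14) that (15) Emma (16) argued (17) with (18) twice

The marked gap is inside the relative clause, the subject of "built".
Its filler is the head noun "tenant" (via "who"), at word 7.
(The other dependency links word 1 to a gap after word 17.)

7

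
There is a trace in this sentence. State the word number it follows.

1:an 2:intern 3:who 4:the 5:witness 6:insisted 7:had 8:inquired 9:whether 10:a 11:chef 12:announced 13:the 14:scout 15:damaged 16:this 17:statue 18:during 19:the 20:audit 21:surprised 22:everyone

6

The displaced element is "an intern" (word 2).
It is linked across 1 clause boundary (Ø).
It functions as the subject of "inquired", so the gap sits immediately after word 6 ("insisted").
Base order: The witness insisted an intern had inquired whether a chef announced the scout damaged this statue during the audit.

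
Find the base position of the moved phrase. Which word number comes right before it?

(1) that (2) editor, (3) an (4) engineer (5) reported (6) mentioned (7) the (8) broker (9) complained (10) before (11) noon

The displaced element is "that editor" (word 2).
It is linked across 1 clause boundary (Ø).
It functions as the subject of "mentioned", so the gap sits immediately after word 5 ("reported").
Base order: An engineer reported that editor mentioned the broker complained before noon.

5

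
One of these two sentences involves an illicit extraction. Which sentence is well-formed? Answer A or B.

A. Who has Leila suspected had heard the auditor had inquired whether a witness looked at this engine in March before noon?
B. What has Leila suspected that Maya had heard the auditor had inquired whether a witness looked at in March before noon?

In B, the wh-phrase is extracted from inside a wh-island (introduced by "whether"), which blocks movement.
In A, the extraction path crosses only that-complement boundaries, which are transparent.
So A is grammatical.

A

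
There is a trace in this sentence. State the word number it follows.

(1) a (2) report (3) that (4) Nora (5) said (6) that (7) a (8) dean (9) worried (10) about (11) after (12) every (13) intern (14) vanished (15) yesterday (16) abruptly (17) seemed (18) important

The displaced element is "a report" (word 2).
It is linked across 1 clause boundary (that).
It functions as the object of the preposition "about" of "worried", so the gap sits immediately after word 10 ("about").
Base order: Nora said that a dean worried about a report after every intern vanished yesterday abruptly.

10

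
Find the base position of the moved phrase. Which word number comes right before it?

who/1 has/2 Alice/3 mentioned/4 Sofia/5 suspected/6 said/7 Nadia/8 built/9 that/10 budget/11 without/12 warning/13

The displaced element is "who" (word 1).
It is linked across 2 clause boundaries (Ø → Ø).
It functions as the subject of "said", so the gap sits immediately after word 6 ("suspected").
Base order: Alice has mentioned Sofia suspected that who said Nadia built that budget without warning.

6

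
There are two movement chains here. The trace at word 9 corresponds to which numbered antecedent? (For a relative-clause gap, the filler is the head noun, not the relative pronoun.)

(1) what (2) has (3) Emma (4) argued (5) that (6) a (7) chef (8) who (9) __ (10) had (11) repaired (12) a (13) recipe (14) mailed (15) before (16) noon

The marked gap is inside the relative clause, the subject of "repaired".
Its filler is the head noun "chef" (via "who"), at word 7.
(The other dependency links word 1 to a gap after word 14.)

7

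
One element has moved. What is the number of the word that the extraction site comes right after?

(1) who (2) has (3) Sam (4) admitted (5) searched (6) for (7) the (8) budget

The displaced element is "who" (word 1).
It is linked across 1 clause boundary (Ø).
It functions as the subject of "searched", so the gap sits immediately after word 4 ("admitted").
Base order: Sam has admitted that who searched for the budget.

4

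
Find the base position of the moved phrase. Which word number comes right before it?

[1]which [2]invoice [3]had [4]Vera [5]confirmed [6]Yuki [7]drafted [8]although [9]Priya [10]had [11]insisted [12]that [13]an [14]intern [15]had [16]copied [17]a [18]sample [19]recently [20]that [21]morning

The displaced element is "which invoice" (word 2).
It is linked across 1 clause boundary (Ø).
It functions as the direct object of "drafted", so the gap sits immediately after word 7 ("drafted").
Base order: Vera had confirmed Yuki drafted which invoice although Priya had insisted that an intern had copied a sample recently that morning.

7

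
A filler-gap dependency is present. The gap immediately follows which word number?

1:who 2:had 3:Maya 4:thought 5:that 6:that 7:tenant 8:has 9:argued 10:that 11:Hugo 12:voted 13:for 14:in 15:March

The displaced element is "who" (word 1).
It is linked across 2 clause boundaries (that → that).
It functions as the object of the preposition "for" of "voted", so the gap sits immediately after word 13 ("for").
Base order: Maya had thought that that tenant has argued that Hugo voted for who in March.

13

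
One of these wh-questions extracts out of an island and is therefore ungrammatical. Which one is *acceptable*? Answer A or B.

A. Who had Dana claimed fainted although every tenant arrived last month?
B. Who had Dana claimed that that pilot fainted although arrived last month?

A

In B, the wh-phrase is extracted from inside an adjunct island (introduced by "although"), which blocks movement.
In A, the extraction path crosses only that-complement boundaries, which are transparent.
So A is grammatical.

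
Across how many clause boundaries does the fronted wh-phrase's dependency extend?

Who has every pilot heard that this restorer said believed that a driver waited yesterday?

"who" is extracted from the subject of "believed".
Boundaries crossed, outermost first: [that], [Ø] — 2 in total.

2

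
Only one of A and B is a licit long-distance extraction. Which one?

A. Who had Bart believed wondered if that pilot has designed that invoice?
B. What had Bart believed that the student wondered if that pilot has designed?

A

In B, the wh-phrase is extracted from inside a wh-island (introduced by "if"), which blocks movement.
In A, the extraction path crosses only that-complement boundaries, which are transparent.
So A is grammatical.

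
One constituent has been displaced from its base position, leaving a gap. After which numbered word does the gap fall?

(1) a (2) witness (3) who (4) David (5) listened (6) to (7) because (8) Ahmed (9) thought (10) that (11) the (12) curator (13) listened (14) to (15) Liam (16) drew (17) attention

The displaced element is "a witness" (word 2).
It functions as the object of the preposition "to" of "listened", so the gap sits immediately after word 6 ("to").
Base order: David listened to a witness because Ahmed thought that the curator listened to Liam.

6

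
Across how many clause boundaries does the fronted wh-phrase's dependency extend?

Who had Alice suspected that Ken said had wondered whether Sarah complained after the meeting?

2

"who" is extracted from the subject of "wondered".
Boundaries crossed, outermost first: [that], [Ø] — 2 in total.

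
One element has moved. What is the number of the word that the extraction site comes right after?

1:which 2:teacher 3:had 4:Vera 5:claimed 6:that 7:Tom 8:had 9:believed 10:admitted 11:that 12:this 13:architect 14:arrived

9

The displaced element is "which teacher" (word 2).
It is linked across 2 clause boundaries (that → Ø).
It functions as the subject of "admitted", so the gap sits immediately after word 9 ("believed").
Base order: Vera had claimed that Tom had believed which teacher admitted that this architect arrived.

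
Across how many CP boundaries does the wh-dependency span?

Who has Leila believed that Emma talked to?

1

"who" is extracted from the PP object of "talked".
Boundaries crossed, outermost first: [that] — 1 in total.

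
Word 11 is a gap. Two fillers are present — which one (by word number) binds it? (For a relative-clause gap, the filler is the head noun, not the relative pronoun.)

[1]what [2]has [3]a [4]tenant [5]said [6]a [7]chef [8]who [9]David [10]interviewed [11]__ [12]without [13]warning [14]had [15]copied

The marked gap is inside the relative clause, the direct object of "interviewed".
Its filler is the head noun "chef" (via "who"), at word 7.
(The other dependency links word 1 to a gap after word 15.)

7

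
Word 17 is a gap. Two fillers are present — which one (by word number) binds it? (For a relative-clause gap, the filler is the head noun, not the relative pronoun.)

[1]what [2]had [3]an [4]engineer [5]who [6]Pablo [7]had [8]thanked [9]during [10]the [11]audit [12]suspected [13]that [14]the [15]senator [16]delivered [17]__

The marked gap is the direct object of "delivered".
Its filler is the fronted wh-phrase "what", at word 1.
(The other dependency links word 4 to a gap after word 8.)

1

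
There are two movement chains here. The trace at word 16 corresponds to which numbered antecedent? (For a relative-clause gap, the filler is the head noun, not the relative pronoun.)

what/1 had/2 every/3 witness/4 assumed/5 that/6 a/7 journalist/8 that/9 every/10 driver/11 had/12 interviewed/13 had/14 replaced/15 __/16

The marked gap is the direct object of "replaced".
Its filler is the fronted wh-phrase "what", at word 1.
(The other dependency links word 8 to a gap after word 13.)

1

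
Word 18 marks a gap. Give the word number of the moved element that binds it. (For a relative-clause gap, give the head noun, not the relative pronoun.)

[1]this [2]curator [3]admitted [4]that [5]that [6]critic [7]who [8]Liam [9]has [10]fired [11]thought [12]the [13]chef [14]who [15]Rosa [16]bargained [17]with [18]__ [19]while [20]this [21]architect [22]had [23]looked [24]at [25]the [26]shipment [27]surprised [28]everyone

13

The gap at 18 is the prepositional object of "bargained", inside a relative clause.
The relative pronoun is "who" (word 14); it is bound by the head noun immediately before it.
Its filler is the head noun "chef", at word 13.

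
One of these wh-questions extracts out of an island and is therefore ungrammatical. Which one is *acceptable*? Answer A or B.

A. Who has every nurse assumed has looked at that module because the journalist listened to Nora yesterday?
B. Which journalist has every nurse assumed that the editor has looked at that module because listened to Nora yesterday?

In B, the wh-phrase is extracted from inside an adjunct island (introduced by "because"), which blocks movement.
In A, the extraction path crosses only that-complement boundaries, which are transparent.
So A is grammatical.

A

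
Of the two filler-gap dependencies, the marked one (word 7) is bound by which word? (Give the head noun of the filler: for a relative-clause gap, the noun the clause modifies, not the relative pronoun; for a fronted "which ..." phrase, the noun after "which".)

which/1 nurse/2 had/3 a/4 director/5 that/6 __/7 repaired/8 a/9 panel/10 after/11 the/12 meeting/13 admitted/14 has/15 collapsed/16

The marked gap is inside the relative clause, the subject of "repaired".
Its filler is the head noun "director" (via "that"), at word 5.
(The other dependency links word 2 to a gap after word 14.)

5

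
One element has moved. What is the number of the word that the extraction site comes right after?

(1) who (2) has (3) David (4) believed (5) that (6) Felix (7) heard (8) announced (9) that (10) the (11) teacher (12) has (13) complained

The displaced element is "who" (word 1).
It is linked across 2 clause boundaries (that → Ø).
It functions as the subject of "announced", so the gap sits immediately after word 7 ("heard").
Base order: David has believed that Felix heard who announced that the teacher has complained.

7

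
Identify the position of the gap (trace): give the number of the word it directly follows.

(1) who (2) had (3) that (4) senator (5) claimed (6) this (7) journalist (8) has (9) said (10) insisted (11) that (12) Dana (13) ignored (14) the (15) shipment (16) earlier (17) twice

9

The displaced element is "who" (word 1).
It is linked across 2 clause boundaries (Ø → Ø).
It functions as the subject of "insisted", so the gap sits immediately after word 9 ("said").
Base order: That senator had claimed this journalist has said that who insisted that Dana ignored the shipment earlier twice.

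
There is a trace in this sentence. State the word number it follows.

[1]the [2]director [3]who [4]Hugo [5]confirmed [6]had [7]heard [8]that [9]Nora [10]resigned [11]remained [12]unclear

The displaced element is "the director" (word 2).
It is linked across 1 clause boundary (Ø).
It functions as the subject of "heard", so the gap sits immediately after word 5 ("confirmed").
Base order: Hugo confirmed that the director had heard that Nora resigned.

5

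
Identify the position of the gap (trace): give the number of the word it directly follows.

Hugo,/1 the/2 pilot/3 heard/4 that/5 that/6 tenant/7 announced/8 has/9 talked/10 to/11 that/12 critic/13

8

The displaced element is "Hugo" (word 1).
It is linked across 2 clause boundaries (that → Ø).
It functions as the subject of "talked", so the gap sits immediately after word 8 ("announced").
Base order: The pilot heard that that tenant announced Hugo has talked to that critic.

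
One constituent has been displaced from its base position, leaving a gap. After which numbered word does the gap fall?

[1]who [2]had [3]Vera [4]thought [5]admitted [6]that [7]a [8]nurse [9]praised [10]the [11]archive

4

The displaced element is "who" (word 1).
It is linked across 1 clause boundary (Ø).
It functions as the subject of "admitted", so the gap sits immediately after word 4 ("thought").
Base order: Vera had thought that who admitted that a nurse praised the archive.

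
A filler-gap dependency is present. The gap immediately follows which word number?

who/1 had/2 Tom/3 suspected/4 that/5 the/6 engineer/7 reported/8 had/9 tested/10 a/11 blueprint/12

8

The displaced element is "who" (word 1).
It is linked across 2 clause boundaries (that → Ø).
It functions as the subject of "tested", so the gap sits immediately after word 8 ("reported").
Base order: Tom had suspected that the engineer reported that who had tested a blueprint.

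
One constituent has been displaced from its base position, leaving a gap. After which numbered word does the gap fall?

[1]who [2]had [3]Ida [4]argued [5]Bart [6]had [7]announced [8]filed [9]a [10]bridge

The displaced element is "who" (word 1).
It is linked across 2 clause boundaries (Ø → Ø).
It functions as the subject of "filed", so the gap sits immediately after word 7 ("announced").
Base order: Ida had argued Bart had announced that who filed a bridge.

7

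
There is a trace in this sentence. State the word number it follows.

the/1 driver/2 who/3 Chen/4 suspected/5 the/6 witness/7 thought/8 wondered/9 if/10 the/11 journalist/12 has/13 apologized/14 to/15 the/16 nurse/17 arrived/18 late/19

8

The displaced element is "the driver" (word 2).
It is linked across 2 clause boundaries (Ø → Ø).
It functions as the subject of "wondered", so the gap sits immediately after word 8 ("thought").
Base order: Chen suspected the witness thought the driver wondered if the journalist has apologized to the nurse.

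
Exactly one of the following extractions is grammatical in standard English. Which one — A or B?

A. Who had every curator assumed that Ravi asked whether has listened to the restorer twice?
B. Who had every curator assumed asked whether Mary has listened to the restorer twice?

B

In A, the wh-phrase is extracted from inside a wh-island (introduced by "whether"), which blocks movement.
In B, the extraction path crosses only that-complement boundaries, which are transparent.
So B is grammatical.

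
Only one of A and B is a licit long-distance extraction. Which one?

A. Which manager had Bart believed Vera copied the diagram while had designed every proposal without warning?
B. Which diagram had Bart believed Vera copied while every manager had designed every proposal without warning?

In A, the wh-phrase is extracted from inside an adjunct island (introduced by "while"), which blocks movement.
In B, the extraction path crosses only that-complement boundaries, which are transparent.
So B is grammatical.

B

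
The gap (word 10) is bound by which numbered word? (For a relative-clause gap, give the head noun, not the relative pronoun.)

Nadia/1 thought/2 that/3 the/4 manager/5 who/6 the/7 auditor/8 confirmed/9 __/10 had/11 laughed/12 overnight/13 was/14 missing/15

5

The gap at 10 is the subject of "laughed", inside a relative clause.
The relative pronoun is "who" (word 6); it is bound by the head noun immediately before it.
Its filler is the head noun "manager", at word 5.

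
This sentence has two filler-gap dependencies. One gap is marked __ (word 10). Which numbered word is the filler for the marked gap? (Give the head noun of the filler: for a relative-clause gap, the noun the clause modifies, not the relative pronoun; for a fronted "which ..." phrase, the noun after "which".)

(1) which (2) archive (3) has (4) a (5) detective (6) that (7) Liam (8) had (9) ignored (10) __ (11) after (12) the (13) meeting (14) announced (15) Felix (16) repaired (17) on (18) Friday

The marked gap is inside the relative clause, the direct object of "ignored".
Its filler is the head noun "detective" (via "that"), at word 5.
(The other dependency links word 2 to a gap after word 16.)

5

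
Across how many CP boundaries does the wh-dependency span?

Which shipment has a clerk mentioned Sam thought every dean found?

"which shipment" is extracted from the object of "found".
Boundaries crossed, outermost first: [Ø], [Ø] — 2 in total.

2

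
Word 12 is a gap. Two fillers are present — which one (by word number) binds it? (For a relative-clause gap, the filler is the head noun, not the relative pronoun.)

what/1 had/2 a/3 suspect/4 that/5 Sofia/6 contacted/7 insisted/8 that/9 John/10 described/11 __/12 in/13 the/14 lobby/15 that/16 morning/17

The marked gap is the direct object of "described".
Its filler is the fronted wh-phrase "what", at word 1.
(The other dependency links word 4 to a gap after word 7.)

1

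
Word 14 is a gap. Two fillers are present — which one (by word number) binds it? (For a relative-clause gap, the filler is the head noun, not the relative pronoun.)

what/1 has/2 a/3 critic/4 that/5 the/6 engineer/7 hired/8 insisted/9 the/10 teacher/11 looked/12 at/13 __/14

The marked gap is the object of the preposition "at" of "looked".
Its filler is the fronted wh-phrase "what", at word 1.
(The other dependency links word 4 to a gap after word 8.)

1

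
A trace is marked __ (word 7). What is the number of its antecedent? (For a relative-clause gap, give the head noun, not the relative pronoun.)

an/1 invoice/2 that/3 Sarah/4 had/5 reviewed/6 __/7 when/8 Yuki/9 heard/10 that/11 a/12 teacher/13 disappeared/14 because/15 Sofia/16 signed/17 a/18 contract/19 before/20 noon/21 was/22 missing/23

The gap at 7 is the object of "reviewed", inside a relative clause.
The relative pronoun is "that" (word 3); it is bound by the head noun immediately before it.
Its filler is the head noun "invoice", at word 2.

2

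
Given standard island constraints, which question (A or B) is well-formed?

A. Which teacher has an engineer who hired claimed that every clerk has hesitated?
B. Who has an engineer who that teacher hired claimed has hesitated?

B

In A, the wh-phrase is extracted from inside a complex-NP island (relative clause) (introduced by "who"), which blocks movement.
In B, the extraction path crosses only that-complement boundaries, which are transparent.
So B is grammatical.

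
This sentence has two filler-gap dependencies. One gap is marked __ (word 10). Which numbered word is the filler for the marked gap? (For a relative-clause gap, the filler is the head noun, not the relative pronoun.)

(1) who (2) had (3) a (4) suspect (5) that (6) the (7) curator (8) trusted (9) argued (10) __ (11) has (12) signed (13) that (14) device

1

The marked gap is the subject of "signed".
Its filler is the fronted wh-phrase "who", at word 1.
(The other dependency links word 4 to a gap after word 8.)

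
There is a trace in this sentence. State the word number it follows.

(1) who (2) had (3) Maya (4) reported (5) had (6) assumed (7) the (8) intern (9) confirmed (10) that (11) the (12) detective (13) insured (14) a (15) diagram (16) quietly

4

The displaced element is "who" (word 1).
It is linked across 1 clause boundary (Ø).
It functions as the subject of "assumed", so the gap sits immediately after word 4 ("reported").
Base order: Maya had reported that who had assumed the intern confirmed that the detective insured a diagram quietly.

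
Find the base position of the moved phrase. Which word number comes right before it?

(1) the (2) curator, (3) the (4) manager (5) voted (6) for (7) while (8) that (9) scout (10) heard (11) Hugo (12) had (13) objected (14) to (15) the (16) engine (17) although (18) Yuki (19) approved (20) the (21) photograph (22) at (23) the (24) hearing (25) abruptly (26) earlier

The displaced element is "the curator" (word 2).
It functions as the object of the preposition "for" of "voted", so the gap sits immediately after word 6 ("for").
Base order: The manager voted for the curator while that scout heard Hugo had objected to the engine although Yuki approved the photograph at the hearing abruptly earlier.

6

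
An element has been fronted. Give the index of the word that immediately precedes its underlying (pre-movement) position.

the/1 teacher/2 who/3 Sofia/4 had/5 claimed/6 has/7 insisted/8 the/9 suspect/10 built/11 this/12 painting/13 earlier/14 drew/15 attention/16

The displaced element is "the teacher" (word 2).
It is linked across 1 clause boundary (Ø).
It functions as the subject of "insisted", so the gap sits immediately after word 6 ("claimed").
Base order: Sofia had claimed the teacher has insisted the suspect built this painting earlier.

6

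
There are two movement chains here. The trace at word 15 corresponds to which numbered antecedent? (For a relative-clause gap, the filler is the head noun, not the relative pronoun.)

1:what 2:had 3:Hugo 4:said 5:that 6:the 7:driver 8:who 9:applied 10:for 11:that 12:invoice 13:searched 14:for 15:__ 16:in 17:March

The marked gap is the object of the preposition "for" of "searched".
Its filler is the fronted wh-phrase "what", at word 1.
(The other dependency links word 7 to a gap after word 8.)

1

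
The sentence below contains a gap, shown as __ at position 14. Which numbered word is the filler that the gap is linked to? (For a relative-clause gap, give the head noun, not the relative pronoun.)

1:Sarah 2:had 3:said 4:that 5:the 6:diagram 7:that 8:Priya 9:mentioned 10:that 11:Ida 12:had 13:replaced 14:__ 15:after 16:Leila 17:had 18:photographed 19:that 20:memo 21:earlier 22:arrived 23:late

The gap at 14 is the object of "replaced", inside a relative clause.
The relative pronoun is "that" (word 7); it is bound by the head noun immediately before it.
Its filler is the head noun "diagram", at word 6.

6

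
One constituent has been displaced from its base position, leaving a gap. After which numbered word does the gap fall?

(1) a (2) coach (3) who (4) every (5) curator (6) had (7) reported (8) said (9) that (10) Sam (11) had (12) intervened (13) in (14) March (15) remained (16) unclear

7

The displaced element is "a coach" (word 2).
It is linked across 1 clause boundary (Ø).
It functions as the subject of "said", so the gap sits immediately after word 7 ("reported").
Base order: Every curator had reported that a coach said that Sam had intervened in March.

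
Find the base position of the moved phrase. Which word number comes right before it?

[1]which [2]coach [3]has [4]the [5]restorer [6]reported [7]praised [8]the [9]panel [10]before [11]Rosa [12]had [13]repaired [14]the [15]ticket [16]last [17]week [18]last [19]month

The displaced element is "which coach" (word 2).
It is linked across 1 clause boundary (Ø).
It functions as the subject of "praised", so the gap sits immediately after word 6 ("reported").
Base order: The restorer has reported that which coach praised the panel before Rosa had repaired the ticket last week last month.

6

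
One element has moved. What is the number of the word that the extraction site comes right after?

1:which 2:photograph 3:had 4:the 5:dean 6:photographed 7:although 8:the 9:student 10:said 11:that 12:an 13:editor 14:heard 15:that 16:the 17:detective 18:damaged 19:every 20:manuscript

The displaced element is "which photograph" (word 2).
It functions as the direct object of "photographed", so the gap sits immediately after word 6 ("photographed").
Base order: The dean had photographed which photograph although the student said that an editor heard that the detective damaged every manuscript.

6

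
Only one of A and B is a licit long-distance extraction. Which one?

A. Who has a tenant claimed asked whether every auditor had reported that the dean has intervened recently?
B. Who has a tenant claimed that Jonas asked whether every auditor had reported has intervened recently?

In B, the wh-phrase is extracted from inside a wh-island (introduced by "whether"), which blocks movement.
In A, the extraction path crosses only that-complement boundaries, which are transparent.
So A is grammatical.

A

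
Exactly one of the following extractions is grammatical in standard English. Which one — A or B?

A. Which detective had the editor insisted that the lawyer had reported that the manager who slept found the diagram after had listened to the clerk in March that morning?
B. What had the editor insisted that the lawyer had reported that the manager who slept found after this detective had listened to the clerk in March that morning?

In A, the wh-phrase is extracted from inside an adjunct island (introduced by "after"), which blocks movement.
In B, the extraction path crosses only that-complement boundaries, which are transparent.
So B is grammatical.

B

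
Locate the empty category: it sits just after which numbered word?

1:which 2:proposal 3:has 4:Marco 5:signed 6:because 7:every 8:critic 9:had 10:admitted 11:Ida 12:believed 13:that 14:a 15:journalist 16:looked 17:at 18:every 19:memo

5

The displaced element is "which proposal" (word 2).
It functions as the direct object of "signed", so the gap sits immediately after word 5 ("signed").
Base order: Marco has signed which proposal because every critic had admitted Ida believed that a journalist looked at every memo.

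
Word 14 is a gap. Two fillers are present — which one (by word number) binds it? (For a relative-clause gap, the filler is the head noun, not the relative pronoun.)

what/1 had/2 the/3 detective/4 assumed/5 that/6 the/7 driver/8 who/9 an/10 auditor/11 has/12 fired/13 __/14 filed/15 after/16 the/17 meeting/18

8

The marked gap is inside the relative clause, the direct object of "fired".
Its filler is the head noun "driver" (via "who"), at word 8.
(The other dependency links word 1 to a gap after word 15.)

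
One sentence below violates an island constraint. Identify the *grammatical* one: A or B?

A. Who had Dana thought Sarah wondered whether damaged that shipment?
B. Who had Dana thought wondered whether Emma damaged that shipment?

B

In A, the wh-phrase is extracted from inside a wh-island (introduced by "whether"), which blocks movement.
In B, the extraction path crosses only that-complement boundaries, which are transparent.
So B is grammatical.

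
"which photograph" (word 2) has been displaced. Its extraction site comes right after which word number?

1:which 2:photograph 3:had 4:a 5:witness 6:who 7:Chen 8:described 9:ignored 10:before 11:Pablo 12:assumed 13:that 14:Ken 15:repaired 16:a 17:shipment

The displaced element is "which photograph" (word 2).
It functions as the direct object of "ignored", so the gap sits immediately after word 9 ("ignored").
Base order: A witness who Chen described had ignored which photograph before Pablo assumed that Ken repaired a shipment.

9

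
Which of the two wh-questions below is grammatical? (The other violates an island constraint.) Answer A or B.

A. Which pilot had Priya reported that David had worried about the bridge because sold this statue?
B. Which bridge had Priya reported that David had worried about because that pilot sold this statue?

B

In A, the wh-phrase is extracted from inside an adjunct island (introduced by "because"), which blocks movement.
In B, the extraction path crosses only that-complement boundaries, which are transparent.
So B is grammatical.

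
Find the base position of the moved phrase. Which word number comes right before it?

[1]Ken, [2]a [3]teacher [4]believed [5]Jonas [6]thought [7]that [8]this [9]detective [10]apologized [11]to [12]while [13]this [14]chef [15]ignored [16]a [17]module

11

The displaced element is "Ken" (word 1).
It is linked across 2 clause boundaries (Ø → that).
It functions as the object of the preposition "to" of "apologized", so the gap sits immediately after word 11 ("to").
Base order: A teacher believed Jonas thought that this detective apologized to Ken while this chef ignored a module.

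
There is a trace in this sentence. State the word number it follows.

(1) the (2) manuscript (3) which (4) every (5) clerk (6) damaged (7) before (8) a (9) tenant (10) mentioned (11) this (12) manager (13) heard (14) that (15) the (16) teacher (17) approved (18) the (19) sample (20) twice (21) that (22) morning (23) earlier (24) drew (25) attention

6

The displaced element is "the manuscript" (word 2).
It functions as the direct object of "damaged", so the gap sits immediately after word 6 ("damaged").
Base order: Every clerk damaged the manuscript before a tenant mentioned this manager heard that the teacher approved the sample twice that morning earlier.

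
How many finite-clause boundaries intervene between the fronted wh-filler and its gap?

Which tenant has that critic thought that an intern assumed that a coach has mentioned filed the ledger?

3

"which tenant" is extracted from the subject of "filed".
Boundaries crossed, outermost first: [that], [that], [Ø] — 3 in total.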